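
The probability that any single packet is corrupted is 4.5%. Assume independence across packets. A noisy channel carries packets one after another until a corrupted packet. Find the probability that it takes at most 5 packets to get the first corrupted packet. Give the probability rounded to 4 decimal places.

0.2056

Y = number of packets to the first success; geometric, p = 0.045.
P(Y ≤ 5) = 1 − (1−p)^5 = 1 − 0.794359 = 0.205641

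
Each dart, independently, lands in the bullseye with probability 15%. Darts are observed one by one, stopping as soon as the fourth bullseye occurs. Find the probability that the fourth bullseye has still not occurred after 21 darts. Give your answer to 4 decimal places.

Needing more than 21 darts ⇔ fewer than 4 successes in the first 21. With X ~ Binomial(21, 0.15), P(Y > 21) = P(X ≤ 3).
  k=0: C(21,0)·0.15^0·0.85^21 = 0.032946
  k=1: C(21,1)·0.15^1·0.85^20 = 0.122093
  k=2: C(21,2)·0.15^2·0.85^19 = 0.215457
  k=3: C(21,3)·0.15^3·0.85^18 = 0.240805
P(X ≤ 3) = 0.611301

0.6113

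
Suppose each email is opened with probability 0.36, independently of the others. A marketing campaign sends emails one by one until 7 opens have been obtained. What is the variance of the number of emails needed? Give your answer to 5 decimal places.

34.56790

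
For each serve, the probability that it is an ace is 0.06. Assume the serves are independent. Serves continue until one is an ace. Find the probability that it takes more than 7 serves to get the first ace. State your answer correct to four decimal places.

Y = number of serves to the first success; geometric, p = 0.06.
P(Y > 7) = P(first 7 all fail) = (1−p)^7 = 0.648478

0.6485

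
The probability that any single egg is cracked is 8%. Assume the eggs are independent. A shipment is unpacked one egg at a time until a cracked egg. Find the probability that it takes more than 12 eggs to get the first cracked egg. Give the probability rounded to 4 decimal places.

Y = number of eggs to the first success; geometric, p = 0.08.
P(Y > 12) = P(first 12 all fail) = (1−p)^12 = 0.367666

0.3677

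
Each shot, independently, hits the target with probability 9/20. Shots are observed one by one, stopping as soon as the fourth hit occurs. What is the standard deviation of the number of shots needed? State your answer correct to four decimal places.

Y = total shots until the fourth success; negative binomial with r=4, p=0.45.
SD(Y) = √[r(1−p)/p²] = √(10.864198) = 3.296088

3.2961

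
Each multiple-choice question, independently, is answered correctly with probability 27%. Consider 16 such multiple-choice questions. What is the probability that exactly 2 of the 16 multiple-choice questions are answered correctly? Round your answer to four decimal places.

0.1068

X ~ Binomial(n=16, p=0.27).
P(X=2) = C(16,2) · p^2 · (1−p)^14
= 120 · 0.0729 · 0.012205 = 0.106765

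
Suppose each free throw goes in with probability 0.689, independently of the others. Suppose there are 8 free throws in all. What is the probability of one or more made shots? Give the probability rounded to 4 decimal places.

0.9999

P(at least one) = 1 − P(none) = 1 − (1 − 0.689)^8
= 1 − 0.000088 = 0.999912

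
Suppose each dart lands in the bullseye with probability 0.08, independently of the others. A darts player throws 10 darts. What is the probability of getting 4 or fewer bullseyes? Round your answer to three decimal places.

X ~ Binomial(10, 0.08); P(X ≤ 4) = Σ C(10,k) p^k (1−p)^(10−k) over k:
  k=0: C(10,0)·0.08^0·0.92^10 = 0.43439
  k=1: C(10,1)·0.08^1·0.92^9 = 0.37773
  k=2: C(10,2)·0.08^2·0.92^8 = 0.14781
  k=3: C(10,3)·0.08^3·0.92^7 = 0.03427
  k=4: C(10,4)·0.08^4·0.92^6 = 0.00522
Total = 0.99941

0.999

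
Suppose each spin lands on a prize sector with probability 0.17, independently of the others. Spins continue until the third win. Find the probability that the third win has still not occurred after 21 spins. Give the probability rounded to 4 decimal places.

0.2820

Needing more than 21 spins ⇔ fewer than 3 successes in the first 21. With X ~ Binomial(21, 0.17), P(Y > 21) = P(X ≤ 2).
  k=0: C(21,0)·0.17^0·0.83^21 = 0.019982
  k=1: C(21,1)·0.17^1·0.83^20 = 0.085947
  k=2: C(21,2)·0.17^2·0.83^19 = 0.176036
P(X ≤ 2) = 0.281965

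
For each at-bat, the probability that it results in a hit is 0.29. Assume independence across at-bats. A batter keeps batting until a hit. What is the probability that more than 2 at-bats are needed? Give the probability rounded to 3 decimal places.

Y = number of at-bats to the first success; geometric, p = 0.29.
P(Y > 2) = P(first 2 all fail) = (1−p)^2 = 0.50410

0.504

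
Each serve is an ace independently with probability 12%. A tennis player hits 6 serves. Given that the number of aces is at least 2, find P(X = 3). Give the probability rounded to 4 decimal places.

X ~ Binomial(6, 0.12). Want P(X=3 | X≥2) = P(X=3) / P(X≥2).
P(X=3) = C(6,3)·0.12^3·0.88^3 = 0.023552
P(X≥2) = 1 − 0.464404 − 0.379967 = 0.155629
Ratio = 0.023552 / 0.155629 = 0.151332

0.1513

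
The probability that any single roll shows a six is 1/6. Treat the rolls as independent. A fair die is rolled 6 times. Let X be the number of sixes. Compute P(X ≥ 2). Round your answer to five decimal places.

X ~ Binomial(6, 0.166667); P(X ≥ 2) = Σ C(6,k) p^k (1−p)^(6−k) over k:
  k=2: C(6,2)·0.166667^2·0.833333^4 = 0.2009388
  k=3: C(6,3)·0.166667^3·0.833333^3 = 0.0535837
  k=4: C(6,4)·0.166667^4·0.833333^2 = 0.0080376
  k=5: C(6,5)·0.166667^5·0.833333^1 = 0.0006430
  k=6: C(6,6)·0.166667^6·0.833333^0 = 0.0000214
Total = 0.2632245

0.26322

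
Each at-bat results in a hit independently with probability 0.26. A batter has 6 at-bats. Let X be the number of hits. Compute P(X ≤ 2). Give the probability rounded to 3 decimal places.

X ~ Binomial(6, 0.26); P(X ≤ 2) = Σ C(6,k) p^k (1−p)^(6−k) over k:
  k=0: C(6,0)·0.26^0·0.74^6 = 0.16421
  k=1: C(6,1)·0.26^1·0.74^5 = 0.34617
  k=2: C(6,2)·0.26^2·0.74^4 = 0.30406
Total = 0.81444

0.814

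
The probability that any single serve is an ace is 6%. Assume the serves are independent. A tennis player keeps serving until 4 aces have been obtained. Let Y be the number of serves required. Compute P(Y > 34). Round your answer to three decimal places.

0.855

Needing more than 34 serves ⇔ fewer than 4 successes in the first 34. With X ~ Binomial(34, 0.06), P(Y > 34) = P(X ≤ 3).
  k=0: C(34,0)·0.06^0·0.94^34 = 0.12200
  k=1: C(34,1)·0.06^1·0.94^33 = 0.26476
  k=2: C(34,2)·0.06^2·0.94^32 = 0.27884
  k=3: C(34,3)·0.06^3·0.94^31 = 0.18985
P(X ≤ 3) = 0.85544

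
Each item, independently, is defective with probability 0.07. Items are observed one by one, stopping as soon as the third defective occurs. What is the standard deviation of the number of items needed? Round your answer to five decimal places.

Y = total items until the third success; negative binomial with r=3, p=0.07.
SD(Y) = √[r(1−p)/p²] = √(569.3877551) = 23.8618473

23.86185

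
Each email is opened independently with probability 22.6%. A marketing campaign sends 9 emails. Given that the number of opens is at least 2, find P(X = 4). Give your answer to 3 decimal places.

0.143

X ~ Binomial(9, 0.226). Want P(X=4 | X≥2) = P(X=4) / P(X≥2).
P(X=4) = C(9,4)·0.226^4·0.774^5 = 0.09131
P(X≥2) = 1 − 0.09969 − 0.26199 = 0.63832
Ratio = 0.09131 / 0.63832 = 0.14304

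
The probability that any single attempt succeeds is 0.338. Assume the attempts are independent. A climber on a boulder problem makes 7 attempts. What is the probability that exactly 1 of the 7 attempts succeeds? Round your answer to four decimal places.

0.1991

X ~ Binomial(n=7, p=0.338).
P(X=1) = C(7,1) · p^1 · (1−p)^6
= 7 · 0.338 · 0.084168 = 0.199142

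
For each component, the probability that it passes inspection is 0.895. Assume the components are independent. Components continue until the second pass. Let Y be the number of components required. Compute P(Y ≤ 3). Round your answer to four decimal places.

0.9692

Finishing within 3 components ⇔ at least 2 successes in the first 3. With X ~ Binomial(3, 0.895), P(Y ≤ 3) = 1 − P(X ≤ 1).
  k=0: C(3,0)·0.895^0·0.105^3 = 0.001158
  k=1: C(3,1)·0.895^1·0.105^2 = 0.029602
1 − 0.030760 = 0.969240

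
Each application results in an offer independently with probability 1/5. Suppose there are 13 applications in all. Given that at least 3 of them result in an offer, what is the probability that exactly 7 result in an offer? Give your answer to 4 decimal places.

0.0116

X ~ Binomial(13, 0.20). Want P(X=7 | X≥3) = P(X=7) / P(X≥3).
P(X=7) = C(13,7)·0.20^7·0.80^6 = 0.005758
P(X≥3) = 1 − 0.054976 − 0.178671 − 0.268006 = 0.498348
Ratio = 0.005758 / 0.498348 = 0.011554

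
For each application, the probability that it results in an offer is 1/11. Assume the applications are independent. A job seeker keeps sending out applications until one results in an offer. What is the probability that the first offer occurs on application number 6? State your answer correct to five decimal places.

0.05645

Geometric (trials to first success), p = 0.090909.
P(Y = 6) = (1−p)^5 · p = 0.62092 · 0.090909 = 0.0564474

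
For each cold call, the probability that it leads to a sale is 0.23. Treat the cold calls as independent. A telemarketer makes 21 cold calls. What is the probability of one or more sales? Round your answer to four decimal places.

0.9959

P(at least one) = 1 − P(none) = 1 − (1 − 0.23)^21
= 1 − 0.004133 = 0.995867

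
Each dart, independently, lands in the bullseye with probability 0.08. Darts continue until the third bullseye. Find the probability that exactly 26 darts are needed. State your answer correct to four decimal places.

Y = trial on which the third success occurs; negative binomial, r=3, p=0.08.
P(Y=26) = C(25,2) · p^3 · (1−p)^23
= 300 · 0.000512 · 0.14693 = 0.022569

0.0226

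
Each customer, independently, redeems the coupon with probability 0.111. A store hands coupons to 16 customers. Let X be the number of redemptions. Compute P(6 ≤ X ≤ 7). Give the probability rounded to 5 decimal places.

X ~ Binomial(16, 0.111); P(6 ≤ X ≤ 7) = Σ C(16,k) p^k (1−p)^(16−k) over k:
  k=6: C(16,6)·0.111^6·0.889^10 = 0.0046183
  k=7: C(16,7)·0.111^7·0.889^9 = 0.0008238
Total = 0.0054420

0.00544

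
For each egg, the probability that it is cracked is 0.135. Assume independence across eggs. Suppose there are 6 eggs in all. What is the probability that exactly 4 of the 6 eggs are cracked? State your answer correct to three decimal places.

X ~ Binomial(n=6, p=0.135).
P(X=4) = C(6,4) · p^4 · (1−p)^2
= 15 · 0.00033215 · 0.74823 = 0.00373

0.004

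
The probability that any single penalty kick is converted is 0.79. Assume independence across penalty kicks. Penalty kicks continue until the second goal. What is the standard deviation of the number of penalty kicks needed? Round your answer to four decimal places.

Y = total penalty kicks until the second success; negative binomial with r=2, p=0.79.
SD(Y) = √[r(1−p)/p²] = √(0.672969) = 0.820347

0.8203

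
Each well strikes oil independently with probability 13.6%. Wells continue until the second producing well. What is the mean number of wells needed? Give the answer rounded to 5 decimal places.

Y = total wells until the second success; negative binomial with r=2, p=0.136.
E[Y] = r / p = 2 / 0.136 = 14.7058824

14.70588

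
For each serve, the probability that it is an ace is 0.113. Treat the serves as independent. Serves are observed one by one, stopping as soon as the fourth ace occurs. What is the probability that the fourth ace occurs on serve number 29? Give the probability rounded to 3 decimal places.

Y = trial on which the fourth success occurs; negative binomial, r=4, p=0.113.
P(Y=29) = C(28,3) · p^4 · (1−p)^25
= 3276 · 0.00016305 · 0.049899 = 0.02665

0.027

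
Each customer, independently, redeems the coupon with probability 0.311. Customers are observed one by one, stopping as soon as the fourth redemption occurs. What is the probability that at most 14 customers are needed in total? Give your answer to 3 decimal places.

0.678

Finishing within 14 customers ⇔ at least 4 successes in the first 14. With X ~ Binomial(14, 0.311), P(Y ≤ 14) = 1 − P(X ≤ 3).
  k=0: C(14,0)·0.311^0·0.689^14 = 0.00543
  k=1: C(14,1)·0.311^1·0.689^13 = 0.03434
  k=2: C(14,2)·0.311^2·0.689^12 = 0.10074
  k=3: C(14,3)·0.311^3·0.689^11 = 0.18188
1 − 0.32239 = 0.67761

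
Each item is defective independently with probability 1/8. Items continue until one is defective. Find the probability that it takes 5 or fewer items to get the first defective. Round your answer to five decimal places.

Y = number of items to the first success; geometric, p = 0.125.
P(Y ≤ 5) = 1 − (1−p)^5 = 1 − 0.5129089 = 0.4870911

0.48709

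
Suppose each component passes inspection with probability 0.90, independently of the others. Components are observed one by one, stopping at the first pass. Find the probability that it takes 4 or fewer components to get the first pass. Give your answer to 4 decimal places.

Y = number of components to the first success; geometric, p = 0.90.
P(Y ≤ 4) = 1 − (1−p)^4 = 1 − 0.000100 = 0.999900

0.9999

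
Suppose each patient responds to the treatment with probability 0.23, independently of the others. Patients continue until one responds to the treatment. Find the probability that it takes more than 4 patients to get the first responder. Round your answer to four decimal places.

0.3515

Y = number of patients to the first success; geometric, p = 0.23.
P(Y > 4) = P(first 4 all fail) = (1−p)^4 = 0.351530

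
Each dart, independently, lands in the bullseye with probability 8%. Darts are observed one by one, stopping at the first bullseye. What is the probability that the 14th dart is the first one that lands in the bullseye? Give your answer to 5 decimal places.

Geometric (trials to first success), p = 0.08.
P(Y = 14) = (1−p)^13 · p = 0.33825 · 0.08 = 0.0270602

0.02706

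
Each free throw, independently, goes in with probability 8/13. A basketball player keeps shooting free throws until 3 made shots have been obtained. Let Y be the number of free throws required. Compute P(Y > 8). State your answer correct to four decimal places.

0.0409

Needing more than 8 free throws ⇔ fewer than 3 successes in the first 8. With X ~ Binomial(8, 0.615385), P(Y > 8) = P(X ≤ 2).
  k=0: C(8,0)·0.615385^0·0.384615^8 = 0.000479
  k=1: C(8,1)·0.615385^1·0.384615^7 = 0.006129
  k=2: C(8,2)·0.615385^2·0.384615^6 = 0.034325
P(X ≤ 2) = 0.040933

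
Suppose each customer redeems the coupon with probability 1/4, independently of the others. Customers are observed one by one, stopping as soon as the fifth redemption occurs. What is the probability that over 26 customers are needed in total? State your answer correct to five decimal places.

0.18436

Needing more than 26 customers ⇔ fewer than 5 successes in the first 26. With X ~ Binomial(26, 0.25), P(Y > 26) = P(X ≤ 4).
  k=0: C(26,0)·0.25^0·0.75^26 = 0.0005644
  k=1: C(26,1)·0.25^1·0.75^25 = 0.0048915
  k=2: C(26,2)·0.25^2·0.75^24 = 0.0203814
  k=3: C(26,3)·0.25^3·0.75^23 = 0.0543504
  k=4: C(26,4)·0.25^4·0.75^22 = 0.1041715
P(X ≤ 4) = 0.1843592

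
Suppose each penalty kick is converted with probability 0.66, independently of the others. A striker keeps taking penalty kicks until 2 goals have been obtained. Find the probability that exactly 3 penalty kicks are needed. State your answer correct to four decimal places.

Y = trial on which the second success occurs; negative binomial, r=2, p=0.66.
P(Y=3) = C(2,1) · p^2 · (1−p)^1
= 2 · 0.4356 · 0.34 = 0.296208

0.2962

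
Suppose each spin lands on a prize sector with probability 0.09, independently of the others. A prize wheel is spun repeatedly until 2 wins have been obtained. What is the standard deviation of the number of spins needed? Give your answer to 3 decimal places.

14.990

Y = total spins until the second success; negative binomial with r=2, p=0.09.
SD(Y) = √[r(1−p)/p²] = √(224.69136) = 14.98971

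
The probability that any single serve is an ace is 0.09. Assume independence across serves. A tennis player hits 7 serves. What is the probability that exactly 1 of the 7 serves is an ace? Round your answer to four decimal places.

X ~ Binomial(n=7, p=0.09).
P(X=1) = C(7,1) · p^1 · (1−p)^6
= 7 · 0.09 · 0.56787 = 0.357758

0.3578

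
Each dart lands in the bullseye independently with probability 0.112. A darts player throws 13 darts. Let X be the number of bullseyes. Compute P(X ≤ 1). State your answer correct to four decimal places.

0.5635

X ~ Binomial(13, 0.112); P(X ≤ 1) = Σ C(13,k) p^k (1−p)^(13−k) over k:
  k=0: C(13,0)·0.112^0·0.888^13 = 0.213486
  k=1: C(13,1)·0.112^1·0.888^12 = 0.350039
Total = 0.563525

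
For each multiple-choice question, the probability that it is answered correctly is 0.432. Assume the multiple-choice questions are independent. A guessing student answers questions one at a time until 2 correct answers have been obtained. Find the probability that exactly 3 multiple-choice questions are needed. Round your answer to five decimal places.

0.21200

Y = trial on which the second success occurs; negative binomial, r=2, p=0.432.
P(Y=3) = C(2,1) · p^2 · (1−p)^1
= 2 · 0.18662 · 0.568 = 0.2120049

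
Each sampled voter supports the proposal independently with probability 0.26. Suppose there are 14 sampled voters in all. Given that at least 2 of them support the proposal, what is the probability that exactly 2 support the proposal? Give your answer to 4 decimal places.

X ~ Binomial(14, 0.26). Want P(X=2 | X≥2) = P(X=2) / P(X≥2).
P(X=2) = C(14,2)·0.26^2·0.74^12 = 0.165870
P(X≥2) = 1 − 0.014765 − 0.072630 = 0.912605
Ratio = 0.165870 / 0.912605 = 0.181755

0.1818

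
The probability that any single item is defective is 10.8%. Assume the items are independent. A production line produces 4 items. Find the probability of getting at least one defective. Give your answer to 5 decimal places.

0.36692

P(at least one) = 1 − P(none) = 1 − (1 − 0.108)^4
= 1 − 0.6330812 = 0.3669188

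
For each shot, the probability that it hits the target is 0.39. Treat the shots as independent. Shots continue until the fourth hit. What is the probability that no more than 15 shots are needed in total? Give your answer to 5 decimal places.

Finishing within 15 shots ⇔ at least 4 successes in the first 15. With X ~ Binomial(15, 0.39), P(Y ≤ 15) = 1 − P(X ≤ 3).
  k=0: C(15,0)·0.39^0·0.61^15 = 0.0006025
  k=1: C(15,1)·0.39^1·0.61^14 = 0.0057779
  k=2: C(15,2)·0.39^2·0.61^13 = 0.0258587
  k=3: C(15,3)·0.39^3·0.61^12 = 0.0716413
1 − 0.1038804 = 0.8961196

0.89612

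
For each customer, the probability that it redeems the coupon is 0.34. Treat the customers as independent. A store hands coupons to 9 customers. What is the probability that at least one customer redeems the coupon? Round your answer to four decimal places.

P(at least one) = 1 − P(none) = 1 − (1 − 0.34)^9
= 1 − 0.023763 = 0.976237

0.9762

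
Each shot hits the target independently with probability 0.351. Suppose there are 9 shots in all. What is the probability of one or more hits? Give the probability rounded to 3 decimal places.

P(at least one) = 1 − P(none) = 1 − (1 − 0.351)^9
= 1 − 0.02043 = 0.97957

0.980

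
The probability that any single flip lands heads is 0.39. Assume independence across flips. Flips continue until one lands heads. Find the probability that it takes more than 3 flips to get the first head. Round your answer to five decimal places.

Y = number of flips to the first success; geometric, p = 0.39.
P(Y > 3) = P(first 3 all fail) = (1−p)^3 = 0.2269810

0.22698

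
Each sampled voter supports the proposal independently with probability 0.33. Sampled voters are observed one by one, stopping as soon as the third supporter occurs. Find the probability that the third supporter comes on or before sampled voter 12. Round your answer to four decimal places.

Finishing within 12 sampled voters ⇔ at least 3 successes in the first 12. With X ~ Binomial(12, 0.33), P(Y ≤ 12) = 1 − P(X ≤ 2).
  k=0: C(12,0)·0.33^0·0.67^12 = 0.008183
  k=1: C(12,1)·0.33^1·0.67^11 = 0.048364
  k=2: C(12,2)·0.33^2·0.67^10 = 0.131015
1 − 0.187561 = 0.812439

0.8124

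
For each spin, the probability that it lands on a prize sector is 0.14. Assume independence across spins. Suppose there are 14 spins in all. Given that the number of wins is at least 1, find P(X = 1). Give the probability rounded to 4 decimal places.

X ~ Binomial(14, 0.14). Want P(X=1 | X≥1) = P(X=1) / P(X≥1).
P(X=1) = C(14,1)·0.14^1·0.86^13 = 0.275890
P(X≥1) = 1 − 0.121054 = 0.878946
Ratio = 0.275890 / 0.878946 = 0.313887

0.3139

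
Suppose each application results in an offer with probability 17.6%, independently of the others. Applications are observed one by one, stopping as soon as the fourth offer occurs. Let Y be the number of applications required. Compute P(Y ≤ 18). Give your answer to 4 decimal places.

Finishing within 18 applications ⇔ at least 4 successes in the first 18. With X ~ Binomial(18, 0.176), P(Y ≤ 18) = 1 − P(X ≤ 3).
  k=0: C(18,0)·0.176^0·0.824^18 = 0.030668
  k=1: C(18,1)·0.176^1·0.824^17 = 0.117909
  k=2: C(18,2)·0.176^2·0.824^16 = 0.214068
  k=3: C(18,3)·0.176^3·0.824^15 = 0.243858
1 − 0.606503 = 0.393497

0.3935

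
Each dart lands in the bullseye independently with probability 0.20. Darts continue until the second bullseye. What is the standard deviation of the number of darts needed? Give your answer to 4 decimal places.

Y = total darts until the second success; negative binomial with r=2, p=0.20.
SD(Y) = √[r(1−p)/p²] = √(40.000000) = 6.324555

6.3246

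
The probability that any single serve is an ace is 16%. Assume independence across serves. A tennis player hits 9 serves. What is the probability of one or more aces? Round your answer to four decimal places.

P(at least one) = 1 − P(none) = 1 − (1 − 0.16)^9
= 1 − 0.208216 = 0.791784

0.7918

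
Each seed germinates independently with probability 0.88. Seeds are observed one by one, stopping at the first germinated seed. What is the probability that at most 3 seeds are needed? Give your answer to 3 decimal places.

0.998

Y = number of seeds to the first success; geometric, p = 0.88.
P(Y ≤ 3) = 1 − (1−p)^3 = 1 − 0.00173 = 0.99827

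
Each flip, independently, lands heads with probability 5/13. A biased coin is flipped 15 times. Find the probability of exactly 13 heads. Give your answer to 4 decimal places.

0.0002

X ~ Binomial(n=15, p=0.384615).
P(X=13) = C(15,13) · p^13 · (1−p)^2
= 105 · 4.0304e-06 · 0.3787 = 0.000160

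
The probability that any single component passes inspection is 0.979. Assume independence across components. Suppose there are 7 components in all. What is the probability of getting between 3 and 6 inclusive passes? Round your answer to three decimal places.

0.138

X ~ Binomial(7, 0.979); P(3 ≤ X ≤ 6) = Σ C(7,k) p^k (1−p)^(7−k) over k:
  k=3: C(7,3)·0.979^3·0.021^4 = 0.00001
  k=4: C(7,4)·0.979^4·0.021^3 = 0.00030
  k=5: C(7,5)·0.979^5·0.021^2 = 0.00833
  k=6: C(7,6)·0.979^6·0.021^1 = 0.12942
Total = 0.13806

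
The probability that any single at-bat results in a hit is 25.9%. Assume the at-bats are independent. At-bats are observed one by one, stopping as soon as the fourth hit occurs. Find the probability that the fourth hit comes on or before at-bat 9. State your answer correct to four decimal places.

0.1829

Finishing within 9 at-bats ⇔ at least 4 successes in the first 9. With X ~ Binomial(9, 0.259), P(Y ≤ 9) = 1 − P(X ≤ 3).
  k=0: C(9,0)·0.259^0·0.741^9 = 0.067354
  k=1: C(9,1)·0.259^1·0.741^8 = 0.211879
  k=2: C(9,2)·0.259^2·0.741^7 = 0.296230
  k=3: C(9,3)·0.259^3·0.741^6 = 0.241595
1 − 0.817058 = 0.182942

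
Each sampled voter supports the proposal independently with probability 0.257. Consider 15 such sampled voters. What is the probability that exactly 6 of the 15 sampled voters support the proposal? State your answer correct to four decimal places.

0.0995

X ~ Binomial(n=15, p=0.257).
P(X=6) = C(15,6) · p^6 · (1−p)^9
= 5005 · 0.00028814 · 0.069008 = 0.099518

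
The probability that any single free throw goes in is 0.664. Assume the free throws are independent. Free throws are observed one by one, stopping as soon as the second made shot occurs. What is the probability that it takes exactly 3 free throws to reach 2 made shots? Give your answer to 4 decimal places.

Y = trial on which the second success occurs; negative binomial, r=2, p=0.664.
P(Y=3) = C(2,1) · p^2 · (1−p)^1
= 2 · 0.4409 · 0.336 = 0.296282

0.2963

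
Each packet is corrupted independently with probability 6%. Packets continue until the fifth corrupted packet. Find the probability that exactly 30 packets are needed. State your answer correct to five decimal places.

Y = trial on which the fifth success occurs; negative binomial, r=5, p=0.06.
P(Y=30) = C(29,4) · p^5 · (1−p)^25
= 23751 · 7.776e-07 · 0.21291 = 0.0039322

0.00393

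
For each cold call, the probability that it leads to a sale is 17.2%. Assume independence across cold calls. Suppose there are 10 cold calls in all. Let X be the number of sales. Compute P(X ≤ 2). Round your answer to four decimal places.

X ~ Binomial(10, 0.172); P(X ≤ 2) = Σ C(10,k) p^k (1−p)^(10−k) over k:
  k=0: C(10,0)·0.172^0·0.828^10 = 0.151462
  k=1: C(10,1)·0.172^1·0.828^9 = 0.314631
  k=2: C(10,2)·0.172^2·0.828^8 = 0.294112
Total = 0.760204

0.7602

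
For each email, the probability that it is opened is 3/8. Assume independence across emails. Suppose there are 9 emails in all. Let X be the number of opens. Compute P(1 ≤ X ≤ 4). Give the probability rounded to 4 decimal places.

X ~ Binomial(9, 0.375); P(1 ≤ X ≤ 4) = Σ C(9,k) p^k (1−p)^(9−k) over k:
  k=1: C(9,1)·0.375^1·0.625^8 = 0.078580
  k=2: C(9,2)·0.375^2·0.625^7 = 0.188593
  k=3: C(9,3)·0.375^3·0.625^6 = 0.264030
  k=4: C(9,4)·0.375^4·0.625^5 = 0.237627
Total = 0.768830

0.7688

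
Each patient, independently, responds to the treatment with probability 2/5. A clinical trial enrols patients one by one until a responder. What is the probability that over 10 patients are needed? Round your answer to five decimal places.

Y = number of patients to the first success; geometric, p = 0.40.
P(Y > 10) = P(first 10 all fail) = (1−p)^10 = 0.0060466

0.00605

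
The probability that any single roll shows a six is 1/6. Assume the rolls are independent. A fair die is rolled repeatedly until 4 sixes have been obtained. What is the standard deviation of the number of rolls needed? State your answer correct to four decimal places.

10.9545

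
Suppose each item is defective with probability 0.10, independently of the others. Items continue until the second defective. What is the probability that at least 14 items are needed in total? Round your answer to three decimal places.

0.621

Needing more than 13 items ⇔ fewer than 2 successes in the first 13. With X ~ Binomial(13, 0.10), P(Y > 13) = P(X ≤ 1).
  k=0: C(13,0)·0.10^0·0.90^13 = 0.25419
  k=1: C(13,1)·0.10^1·0.90^12 = 0.36716
P(X ≤ 1) = 0.62134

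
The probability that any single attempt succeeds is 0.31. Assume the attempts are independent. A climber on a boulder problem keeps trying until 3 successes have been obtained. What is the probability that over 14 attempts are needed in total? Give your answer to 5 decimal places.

0.14227

Needing more than 14 attempts ⇔ fewer than 3 successes in the first 14. With X ~ Binomial(14, 0.31), P(Y > 14) = P(X ≤ 2).
  k=0: C(14,0)·0.31^0·0.69^14 = 0.0055448
  k=1: C(14,1)·0.31^1·0.69^13 = 0.0348761
  k=2: C(14,2)·0.31^2·0.69^12 = 0.1018483
P(X ≤ 2) = 0.1422692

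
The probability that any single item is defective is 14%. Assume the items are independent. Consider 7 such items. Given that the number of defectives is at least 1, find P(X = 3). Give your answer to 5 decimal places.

0.08057

X ~ Binomial(7, 0.14). Want P(X=3 | X≥1) = P(X=3) / P(X≥1).
P(X=3) = C(7,3)·0.14^3·0.86^4 = 0.0525347
P(X≥1) = 1 − 0.3479278 = 0.6520722
Ratio = 0.0525347 / 0.6520722 = 0.0805657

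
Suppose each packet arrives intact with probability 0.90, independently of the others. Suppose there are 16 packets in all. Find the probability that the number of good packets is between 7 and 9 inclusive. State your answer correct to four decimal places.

0.0005

X ~ Binomial(16, 0.90); P(7 ≤ X ≤ 9) = Σ C(16,k) p^k (1−p)^(16−k) over k:
  k=7: C(16,7)·0.90^7·0.10^9 = 0.000005
  k=8: C(16,8)·0.90^8·0.10^8 = 0.000055
  k=9: C(16,9)·0.90^9·0.10^7 = 0.000443
Total = 0.000504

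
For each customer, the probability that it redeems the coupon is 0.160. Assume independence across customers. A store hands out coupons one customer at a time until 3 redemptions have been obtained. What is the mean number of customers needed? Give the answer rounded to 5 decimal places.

18.75000

Y = total customers until the third success; negative binomial with r=3, p=0.16.
E[Y] = r / p = 3 / 0.16 = 18.7500000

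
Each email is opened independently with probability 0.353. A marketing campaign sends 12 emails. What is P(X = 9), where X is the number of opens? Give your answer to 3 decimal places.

X ~ Binomial(n=12, p=0.353).
P(X=9) = C(12,9) · p^9 · (1−p)^3
= 220 · 8.5108e-05 · 0.27084 = 0.00507

0.005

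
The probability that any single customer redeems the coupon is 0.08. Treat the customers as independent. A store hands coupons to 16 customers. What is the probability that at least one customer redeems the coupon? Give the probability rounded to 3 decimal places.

0.737

P(at least one) = 1 − P(none) = 1 − (1 − 0.08)^16
= 1 − 0.26339 = 0.73661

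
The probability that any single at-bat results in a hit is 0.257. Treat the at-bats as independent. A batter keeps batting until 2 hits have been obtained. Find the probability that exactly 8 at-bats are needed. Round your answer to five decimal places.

Y = trial on which the second success occurs; negative binomial, r=2, p=0.257.
P(Y=8) = C(7,1) · p^2 · (1−p)^6
= 7 · 0.066049 · 0.16824 = 0.0777852

0.07779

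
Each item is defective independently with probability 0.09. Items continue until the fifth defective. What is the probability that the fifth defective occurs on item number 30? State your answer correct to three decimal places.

0.013

Y = trial on which the fifth success occurs; negative binomial, r=5, p=0.09.
P(Y=30) = C(29,4) · p^5 · (1−p)^25
= 23751 · 5.9049e-06 · 0.094631 = 0.01327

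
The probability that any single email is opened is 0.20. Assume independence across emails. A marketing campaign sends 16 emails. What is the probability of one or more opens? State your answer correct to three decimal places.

0.972

P(at least one) = 1 − P(none) = 1 − (1 − 0.20)^16
= 1 − 0.02815 = 0.97185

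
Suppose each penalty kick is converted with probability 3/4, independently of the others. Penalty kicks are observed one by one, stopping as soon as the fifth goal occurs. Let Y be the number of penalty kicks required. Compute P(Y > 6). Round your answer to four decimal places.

0.4661

Needing more than 6 penalty kicks ⇔ fewer than 5 successes in the first 6. With X ~ Binomial(6, 0.75), P(Y > 6) = P(X ≤ 4).
  k=0: C(6,0)·0.75^0·0.25^6 = 0.000244
  k=1: C(6,1)·0.75^1·0.25^5 = 0.004395
  k=2: C(6,2)·0.75^2·0.25^4 = 0.032959
  k=3: C(6,3)·0.75^3·0.25^3 = 0.131836
  k=4: C(6,4)·0.75^4·0.25^2 = 0.296631
P(X ≤ 4) = 0.466064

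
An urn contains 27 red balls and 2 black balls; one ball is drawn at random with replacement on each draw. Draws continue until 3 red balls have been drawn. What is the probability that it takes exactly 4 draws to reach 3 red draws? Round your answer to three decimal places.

Y = trial on which the third success occurs; negative binomial, r=3, p=0.931034.
P(Y=4) = C(3,2) · p^3 · (1−p)^1
= 3 · 0.80704 · 0.068966 = 0.16697

0.167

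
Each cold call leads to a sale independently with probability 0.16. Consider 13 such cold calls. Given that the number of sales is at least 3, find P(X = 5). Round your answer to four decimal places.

0.0966

X ~ Binomial(13, 0.16). Want P(X=5 | X≥3) = P(X=5) / P(X≥3).
P(X=5) = C(13,5)·0.16^5·0.84^8 = 0.033451
P(X≥3) = 1 − 0.103665 − 0.256693 − 0.293364 = 0.346278
Ratio = 0.033451 / 0.346278 = 0.096602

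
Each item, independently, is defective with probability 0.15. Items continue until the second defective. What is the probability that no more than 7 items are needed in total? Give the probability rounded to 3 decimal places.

0.283

Finishing within 7 items ⇔ at least 2 successes in the first 7. With X ~ Binomial(7, 0.15), P(Y ≤ 7) = 1 − P(X ≤ 1).
  k=0: C(7,0)·0.15^0·0.85^7 = 0.32058
  k=1: C(7,1)·0.15^1·0.85^6 = 0.39601
1 − 0.71658 = 0.28342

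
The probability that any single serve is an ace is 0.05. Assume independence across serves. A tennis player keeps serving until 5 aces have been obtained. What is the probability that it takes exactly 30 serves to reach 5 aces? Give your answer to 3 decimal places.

0.002

Y = trial on which the fifth success occurs; negative binomial, r=5, p=0.05.
P(Y=30) = C(29,4) · p^5 · (1−p)^25
= 23751 · 3.125e-07 · 0.27739 = 0.00206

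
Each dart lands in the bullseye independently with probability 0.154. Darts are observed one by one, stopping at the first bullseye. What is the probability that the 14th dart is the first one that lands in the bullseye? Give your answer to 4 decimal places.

Geometric (trials to first success), p = 0.154.
P(Y = 14) = (1−p)^13 · p = 0.11371 · 0.154 = 0.017512

0.0175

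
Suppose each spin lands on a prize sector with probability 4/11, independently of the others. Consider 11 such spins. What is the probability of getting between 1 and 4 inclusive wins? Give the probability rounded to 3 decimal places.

0.625

X ~ Binomial(11, 0.363636); P(1 ≤ X ≤ 4) = Σ C(11,k) p^k (1−p)^(11−k) over k:
  k=1: C(11,1)·0.363636^1·0.636364^10 = 0.04356
  k=2: C(11,2)·0.363636^2·0.636364^9 = 0.12446
  k=3: C(11,3)·0.363636^3·0.636364^8 = 0.21337
  k=4: C(11,4)·0.363636^4·0.636364^7 = 0.24385
Total = 0.62524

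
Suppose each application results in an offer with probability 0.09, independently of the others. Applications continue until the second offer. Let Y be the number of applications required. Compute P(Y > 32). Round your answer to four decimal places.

0.2037

Needing more than 32 applications ⇔ fewer than 2 successes in the first 32. With X ~ Binomial(32, 0.09), P(Y > 32) = P(X ≤ 1).
  k=0: C(32,0)·0.09^0·0.91^32 = 0.048902
  k=1: C(32,1)·0.09^1·0.91^31 = 0.154766
P(X ≤ 1) = 0.203668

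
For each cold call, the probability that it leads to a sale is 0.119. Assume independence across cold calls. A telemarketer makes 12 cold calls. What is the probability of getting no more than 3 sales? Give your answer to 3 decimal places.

0.955

X ~ Binomial(12, 0.119); P(X ≤ 3) = Σ C(12,k) p^k (1−p)^(12−k) over k:
  k=0: C(12,0)·0.119^0·0.881^12 = 0.21863
  k=1: C(12,1)·0.119^1·0.881^11 = 0.35438
  k=2: C(12,2)·0.119^2·0.881^10 = 0.26327
  k=3: C(12,3)·0.119^3·0.881^9 = 0.11854
Total = 0.95481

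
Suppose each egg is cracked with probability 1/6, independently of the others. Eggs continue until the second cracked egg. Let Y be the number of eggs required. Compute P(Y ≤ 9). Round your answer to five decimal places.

Finishing within 9 eggs ⇔ at least 2 successes in the first 9. With X ~ Binomial(9, 0.166667), P(Y ≤ 9) = 1 − P(X ≤ 1).
  k=0: C(9,0)·0.166667^0·0.833333^9 = 0.1938067
  k=1: C(9,1)·0.166667^1·0.833333^8 = 0.3488521
1 − 0.5426588 = 0.4573412

0.45734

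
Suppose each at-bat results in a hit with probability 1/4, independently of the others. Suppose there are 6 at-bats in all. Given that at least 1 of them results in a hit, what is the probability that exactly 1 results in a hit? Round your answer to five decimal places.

X ~ Binomial(6, 0.25). Want P(X=1 | X≥1) = P(X=1) / P(X≥1).
P(X=1) = C(6,1)·0.25^1·0.75^5 = 0.3559570
P(X≥1) = 1 − 0.1779785 = 0.8220215
Ratio = 0.3559570 / 0.8220215 = 0.4330264

0.43303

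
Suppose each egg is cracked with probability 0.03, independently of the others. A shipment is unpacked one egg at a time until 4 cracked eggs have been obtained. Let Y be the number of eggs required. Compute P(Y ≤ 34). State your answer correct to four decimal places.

0.0183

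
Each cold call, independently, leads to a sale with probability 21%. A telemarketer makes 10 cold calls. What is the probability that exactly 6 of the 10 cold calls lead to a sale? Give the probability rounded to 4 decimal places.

X ~ Binomial(n=10, p=0.21).
P(X=6) = C(10,6) · p^6 · (1−p)^4
= 210 · 8.5766e-05 · 0.3895 = 0.007015

0.0070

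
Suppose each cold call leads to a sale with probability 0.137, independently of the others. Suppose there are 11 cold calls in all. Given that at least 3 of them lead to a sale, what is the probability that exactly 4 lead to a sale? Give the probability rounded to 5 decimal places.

0.22668

X ~ Binomial(11, 0.137). Want P(X=4 | X≥3) = P(X=4) / P(X≥3).
P(X=4) = C(11,4)·0.137^4·0.863^7 = 0.0414450
P(X≥3) = 1 − 0.1977510 − 0.3453196 − 0.2740949 = 0.1828345
Ratio = 0.0414450 / 0.1828345 = 0.2266803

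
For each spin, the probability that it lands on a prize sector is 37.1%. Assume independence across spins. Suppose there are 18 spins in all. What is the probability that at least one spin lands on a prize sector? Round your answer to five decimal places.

P(at least one) = 1 − P(none) = 1 − (1 − 0.371)^18
= 1 − 0.0002375 = 0.9997625

0.99976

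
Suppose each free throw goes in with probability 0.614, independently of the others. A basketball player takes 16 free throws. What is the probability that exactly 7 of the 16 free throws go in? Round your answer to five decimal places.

0.07160

X ~ Binomial(n=16, p=0.614).
P(X=7) = C(16,7) · p^7 · (1−p)^9
= 11440 · 0.032899 · 0.00019023 = 0.0715963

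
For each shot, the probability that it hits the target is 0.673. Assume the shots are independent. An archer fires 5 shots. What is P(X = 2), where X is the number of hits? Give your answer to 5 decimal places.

0.15837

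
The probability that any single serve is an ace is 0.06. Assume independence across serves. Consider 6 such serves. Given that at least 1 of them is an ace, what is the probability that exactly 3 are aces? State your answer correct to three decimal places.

0.012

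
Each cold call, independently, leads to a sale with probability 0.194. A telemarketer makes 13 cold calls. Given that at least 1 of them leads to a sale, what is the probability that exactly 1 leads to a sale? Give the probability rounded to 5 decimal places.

0.20179

X ~ Binomial(13, 0.194). Want P(X=1 | X≥1) = P(X=1) / P(X≥1).
P(X=1) = C(13,1)·0.194^1·0.806^12 = 0.1895682
P(X≥1) = 1 − 0.0605837 = 0.9394163
Ratio = 0.1895682 / 0.9394163 = 0.2017936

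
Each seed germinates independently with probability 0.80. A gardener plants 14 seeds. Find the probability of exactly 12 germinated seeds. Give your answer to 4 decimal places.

X ~ Binomial(n=14, p=0.80).
P(X=12) = C(14,12) · p^12 · (1−p)^2
= 91 · 0.068719 · 0.04 = 0.250139

0.2501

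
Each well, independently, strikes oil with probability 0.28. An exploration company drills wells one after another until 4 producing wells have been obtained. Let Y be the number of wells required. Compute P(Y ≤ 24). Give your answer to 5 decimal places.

0.93554

Finishing within 24 wells ⇔ at least 4 successes in the first 24. With X ~ Binomial(24, 0.28), P(Y ≤ 24) = 1 − P(X ≤ 3).
  k=0: C(24,0)·0.28^0·0.72^24 = 0.0003767
  k=1: C(24,1)·0.28^1·0.72^23 = 0.0035157
  k=2: C(24,2)·0.28^2·0.72^22 = 0.0157232
  k=3: C(24,3)·0.28^3·0.72^21 = 0.0448401
1 − 0.0644557 = 0.9355443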